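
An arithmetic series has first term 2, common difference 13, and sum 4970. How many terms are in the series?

Using S = n/2 × [2a + (n-1)d]
4970 = n/2 × [2(2) + (n-1)(13)]
4970 = n/2 × [4 + 13n - 13]
9940 = n × [-9 + 13n]
13n² + (-9)n - 9940 = 0
Discriminant: Δ = (-9)² - 4(13)(-9940) = 81 + 516880 = 516961
√Δ = 719
n = [-(-9) + √Δ] / (2·13) = (9 + 719) / 26 = 728 / 26 = 28
(The negative root is discarded since n must be a positive integer.)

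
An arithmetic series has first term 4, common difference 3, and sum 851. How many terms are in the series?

Using S = n/2 × [2a + (n-1)d]
851 = n/2 × [2(4) + (n-1)(3)]
851 = n/2 × [8 + 3n - 3]
1702 = n × [5 + 3n]
3n² + (5)n - 1702 = 0
Discriminant: Δ = (5)² - 4(3)(-1702) = 25 + 20424 = 20449
√Δ = 143
n = [-(5) + √Δ] / (2·3) = (-5 + 143) / 6 = 138 / 6 = 23
(The negative root is discarded since n must be a positive integer.)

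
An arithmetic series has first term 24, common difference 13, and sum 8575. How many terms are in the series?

Using S = n/2 × [2a + (n-1)d]
8575 = n/2 × [2(24) + (n-1)(13)]
8575 = n/2 × [48 + 13n - 13]
17150 = n × [35 + 13n]
13n² + (35)n - 17150 = 0
Discriminant: Δ = (35)² - 4(13)(-17150) = 1225 + 891800 = 893025
√Δ = 945
n = [-(35) + √Δ] / (2·13) = (-35 + 945) / 26 = 910 / 26 = 35
(The negative root is discarded since n must be a positive integer.)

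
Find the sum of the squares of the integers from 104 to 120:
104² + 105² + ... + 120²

Use ∑_{k=1}^{n} k² = n(n+1)(2n+1)/6, then subtract the first 103 terms.
∑_{k=1}^{120} k² = 120×121×241/6 = 583220
∑_{k=1}^{103} k² = 103×104×207/6 = 369564
∑_{k=104}^{120} k² = 583220 - 369564 = 213656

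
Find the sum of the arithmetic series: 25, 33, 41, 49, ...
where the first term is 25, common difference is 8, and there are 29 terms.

Sₙ = n/2 × (first + last)
Last term = a + (n-1)d = 25 + (29-1)×8 = 249
S_29 = 29/2 × (25 + 249)
S_29 = 29/2 × 274 = 3973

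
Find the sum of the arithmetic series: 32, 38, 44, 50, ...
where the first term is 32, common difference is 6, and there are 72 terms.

Sₙ = n/2 × (first + last)
Last term = a + (n-1)d = 32 + (72-1)×6 = 458
S_72 = 72/2 × (32 + 458)
S_72 = 72/2 × 490 = 17640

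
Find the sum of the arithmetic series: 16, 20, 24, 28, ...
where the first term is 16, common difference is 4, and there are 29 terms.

Sₙ = n/2 × (first + last)
Last term = a + (n-1)d = 16 + (29-1)×4 = 128
S_29 = 29/2 × (16 + 128)
S_29 = 29/2 × 144 = 2088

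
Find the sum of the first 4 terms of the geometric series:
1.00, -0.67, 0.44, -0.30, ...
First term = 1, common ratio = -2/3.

Sₙ = a(1 - rⁿ) / (1 - r)
S_4 = 1(1 - (-2/3)^4) / (1 - (-2/3))
S_4 = 1(1 - (16/81)) / (5/3)
S_4 = 13/27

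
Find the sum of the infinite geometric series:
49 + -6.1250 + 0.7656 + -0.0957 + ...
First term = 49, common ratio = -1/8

For |r| < 1, S = a / (1 - r)
S = 49 / (1 - (-1/8))
S = 49 / (9/8)
S = 392/9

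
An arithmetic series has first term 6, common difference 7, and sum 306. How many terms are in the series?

Using S = n/2 × [2a + (n-1)d]
306 = n/2 × [2(6) + (n-1)(7)]
306 = n/2 × [12 + 7n - 7]
612 = n × [5 + 7n]
7n² + (5)n - 612 = 0
Discriminant: Δ = (5)² - 4(7)(-612) = 25 + 17136 = 17161
√Δ = 131
n = [-(5) + √Δ] / (2·7) = (-5 + 131) / 14 = 126 / 14 = 9
(The negative root is discarded since n must be a positive integer.)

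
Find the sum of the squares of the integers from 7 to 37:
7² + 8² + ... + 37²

Use ∑_{k=1}^{n} k² = n(n+1)(2n+1)/6, then subtract the first 6 terms.
∑_{k=1}^{37} k² = 37×38×75/6 = 17575
∑_{k=1}^{6} k² = 6×7×13/6 = 91
∑_{k=7}^{37} k² = 17575 - 91 = 17484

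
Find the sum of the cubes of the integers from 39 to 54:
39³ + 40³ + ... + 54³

Use ∑_{k=1}^{n} k³ = [n(n+1)/2]², then subtract the first 38 terms.
∑_{k=1}^{54} k³ = [54×55/2]² = 1485² = 2205225
∑_{k=1}^{38} k³ = [38×39/2]² = 741² = 549081
∑_{k=39}^{54} k³ = 2205225 - 549081 = 1656144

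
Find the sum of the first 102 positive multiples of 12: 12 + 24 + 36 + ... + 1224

Factor out 12: = 12(1 + 2 + ... + 102) = 12 × n(n+1)/2
= 12 × 102×103/2
= 12 × 5253
= 63036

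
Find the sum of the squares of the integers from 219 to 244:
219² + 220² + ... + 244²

Use ∑_{k=1}^{n} k² = n(n+1)(2n+1)/6, then subtract the first 218 terms.
∑_{k=1}^{244} k² = 244×245×489/6 = 4872070
∑_{k=1}^{218} k² = 218×219×437/6 = 3477209
∑_{k=219}^{244} k² = 4872070 - 3477209 = 1394861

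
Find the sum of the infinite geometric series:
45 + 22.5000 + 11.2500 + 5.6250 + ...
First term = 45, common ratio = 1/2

For |r| < 1, S = a / (1 - r)
S = 45 / (1 - (1/2))
S = 45 / (1/2)
S = 90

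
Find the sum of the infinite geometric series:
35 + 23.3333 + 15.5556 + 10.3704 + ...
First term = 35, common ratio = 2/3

For |r| < 1, S = a / (1 - r)
S = 35 / (1 - (2/3))
S = 35 / (1/3)
S = 105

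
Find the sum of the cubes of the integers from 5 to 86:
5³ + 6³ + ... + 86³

Use ∑_{k=1}^{n} k³ = [n(n+1)/2]², then subtract the first 4 terms.
∑_{k=1}^{86} k³ = [86×87/2]² = 3741² = 13995081
∑_{k=1}^{4} k³ = [4×5/2]² = 10² = 100
∑_{k=5}^{86} k³ = 13995081 - 100 = 13994981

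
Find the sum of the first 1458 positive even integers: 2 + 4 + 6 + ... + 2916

Sum of first n even numbers = n(n+1)
= 1458×1459
= 2127222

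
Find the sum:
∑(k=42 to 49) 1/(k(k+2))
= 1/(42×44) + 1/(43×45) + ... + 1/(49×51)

Partial fractions: 1/(k(k+2)) = (1/2)[1/k - 1/(k+2)]
Telescoping leaves the first two and last two terms:
= (1/2)[1/42 + 1/43 - 1/50 - 1/51]
= 477/127925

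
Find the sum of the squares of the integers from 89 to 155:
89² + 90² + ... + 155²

Use ∑_{k=1}^{n} k² = n(n+1)(2n+1)/6, then subtract the first 88 terms.
∑_{k=1}^{155} k² = 155×156×311/6 = 1253330
∑_{k=1}^{88} k² = 88×89×177/6 = 231044
∑_{k=89}^{155} k² = 1253330 - 231044 = 1022286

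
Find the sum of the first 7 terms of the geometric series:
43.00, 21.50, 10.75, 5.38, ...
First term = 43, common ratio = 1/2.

Sₙ = a(1 - rⁿ) / (1 - r)
S_7 = 43(1 - (1/2)^7) / (1 - (1/2))
S_7 = 43(1 - (1/128)) / (1/2)
S_7 = 5461/64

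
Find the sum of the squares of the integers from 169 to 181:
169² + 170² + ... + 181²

Use ∑_{k=1}^{n} k² = n(n+1)(2n+1)/6, then subtract the first 168 terms.
∑_{k=1}^{181} k² = 181×182×363/6 = 1992991
∑_{k=1}^{168} k² = 168×169×337/6 = 1594684
∑_{k=169}^{181} k² = 1992991 - 1594684 = 398307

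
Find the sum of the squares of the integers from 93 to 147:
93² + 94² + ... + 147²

Use ∑_{k=1}^{n} k² = n(n+1)(2n+1)/6, then subtract the first 92 terms.
∑_{k=1}^{147} k² = 147×148×295/6 = 1069670
∑_{k=1}^{92} k² = 92×93×185/6 = 263810
∑_{k=93}^{147} k² = 1069670 - 263810 = 805860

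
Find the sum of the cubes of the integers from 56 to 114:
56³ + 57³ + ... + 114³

Use ∑_{k=1}^{n} k³ = [n(n+1)/2]², then subtract the first 55 terms.
∑_{k=1}^{114} k³ = [114×115/2]² = 6555² = 42968025
∑_{k=1}^{55} k³ = [55×56/2]² = 1540² = 2371600
∑_{k=56}^{114} k³ = 42968025 - 2371600 = 40596425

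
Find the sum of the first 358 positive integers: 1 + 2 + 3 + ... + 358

Formula: ∑k = n(n+1)/2
= 358×359/2
= 128522/2
= 64261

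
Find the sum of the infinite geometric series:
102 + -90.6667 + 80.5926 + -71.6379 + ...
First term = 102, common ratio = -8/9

For |r| < 1, S = a / (1 - r)
S = 102 / (1 - (-8/9))
S = 102 / (17/9)
S = 54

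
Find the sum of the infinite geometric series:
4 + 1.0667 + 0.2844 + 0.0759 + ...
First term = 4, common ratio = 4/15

For |r| < 1, S = a / (1 - r)
S = 4 / (1 - (4/15))
S = 4 / (11/15)
S = 60/11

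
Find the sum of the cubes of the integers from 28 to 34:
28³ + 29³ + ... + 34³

Use ∑_{k=1}^{n} k³ = [n(n+1)/2]², then subtract the first 27 terms.
∑_{k=1}^{34} k³ = [34×35/2]² = 595² = 354025
∑_{k=1}^{27} k³ = [27×28/2]² = 378² = 142884
∑_{k=28}^{34} k³ = 354025 - 142884 = 211141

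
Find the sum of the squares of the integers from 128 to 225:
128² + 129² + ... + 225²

Use ∑_{k=1}^{n} k² = n(n+1)(2n+1)/6, then subtract the first 127 terms.
∑_{k=1}^{225} k² = 225×226×451/6 = 3822225
∑_{k=1}^{127} k² = 127×128×255/6 = 690880
∑_{k=128}^{225} k² = 3822225 - 690880 = 3131345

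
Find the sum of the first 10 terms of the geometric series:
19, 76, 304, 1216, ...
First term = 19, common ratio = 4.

Sₙ = a(1 - rⁿ) / (1 - r)
S_10 = 19(1 - 4^10) / (1 - 4)
S_10 = 19(1 - 1048576) / (-3)
S_10 = 6640975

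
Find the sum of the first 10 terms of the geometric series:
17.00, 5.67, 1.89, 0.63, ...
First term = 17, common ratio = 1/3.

Sₙ = a(1 - rⁿ) / (1 - r)
S_10 = 17(1 - (1/3)^10) / (1 - (1/3))
S_10 = 17(1 - (1/59049)) / (2/3)
S_10 = 501908/19683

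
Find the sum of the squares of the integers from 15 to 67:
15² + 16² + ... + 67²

Use ∑_{k=1}^{n} k² = n(n+1)(2n+1)/6, then subtract the first 14 terms.
∑_{k=1}^{67} k² = 67×68×135/6 = 102510
∑_{k=1}^{14} k² = 14×15×29/6 = 1015
∑_{k=15}^{67} k² = 102510 - 1015 = 101495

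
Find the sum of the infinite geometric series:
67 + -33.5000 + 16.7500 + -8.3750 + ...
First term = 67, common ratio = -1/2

For |r| < 1, S = a / (1 - r)
S = 67 / (1 - (-1/2))
S = 67 / (3/2)
S = 134/3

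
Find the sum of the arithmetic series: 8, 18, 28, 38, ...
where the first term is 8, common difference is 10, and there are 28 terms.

Sₙ = n/2 × (first + last)
Last term = a + (n-1)d = 8 + (28-1)×10 = 278
S_28 = 28/2 × (8 + 278)
S_28 = 28/2 × 286 = 4004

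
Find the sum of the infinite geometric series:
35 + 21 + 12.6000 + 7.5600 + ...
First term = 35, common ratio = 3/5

For |r| < 1, S = a / (1 - r)
S = 35 / (1 - (3/5))
S = 35 / (2/5)
S = 175/2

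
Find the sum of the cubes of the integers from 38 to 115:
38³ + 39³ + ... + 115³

Use ∑_{k=1}^{n} k³ = [n(n+1)/2]², then subtract the first 37 terms.
∑_{k=1}^{115} k³ = [115×116/2]² = 6670² = 44488900
∑_{k=1}^{37} k³ = [37×38/2]² = 703² = 494209
∑_{k=38}^{115} k³ = 44488900 - 494209 = 43994691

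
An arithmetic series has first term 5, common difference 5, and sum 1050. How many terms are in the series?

Using S = n/2 × [2a + (n-1)d]
1050 = n/2 × [2(5) + (n-1)(5)]
1050 = n/2 × [10 + 5n - 5]
2100 = n × [5 + 5n]
5n² + (5)n - 2100 = 0
Discriminant: Δ = (5)² - 4(5)(-2100) = 25 + 42000 = 42025
√Δ = 205
n = [-(5) + √Δ] / (2·5) = (-5 + 205) / 10 = 200 / 10 = 20
(The negative root is discarded since n must be a positive integer.)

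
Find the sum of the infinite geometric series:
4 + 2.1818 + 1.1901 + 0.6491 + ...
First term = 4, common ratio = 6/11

For |r| < 1, S = a / (1 - r)
S = 4 / (1 - (6/11))
S = 4 / (5/11)
S = 44/5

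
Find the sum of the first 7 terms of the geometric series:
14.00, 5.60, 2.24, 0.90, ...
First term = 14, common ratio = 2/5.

Sₙ = a(1 - rⁿ) / (1 - r)
S_7 = 14(1 - (2/5)^7) / (1 - (2/5))
S_7 = 14(1 - (128/78125)) / (3/5)
S_7 = 363986/15625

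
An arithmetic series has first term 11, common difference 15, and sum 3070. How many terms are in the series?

Using S = n/2 × [2a + (n-1)d]
3070 = n/2 × [2(11) + (n-1)(15)]
3070 = n/2 × [22 + 15n - 15]
6140 = n × [7 + 15n]
15n² + (7)n - 6140 = 0
Discriminant: Δ = (7)² - 4(15)(-6140) = 49 + 368400 = 368449
√Δ = 607
n = [-(7) + √Δ] / (2·15) = (-7 + 607) / 30 = 600 / 30 = 20
(The negative root is discarded since n must be a positive integer.)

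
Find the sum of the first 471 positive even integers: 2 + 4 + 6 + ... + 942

Sum of first n even numbers = n(n+1)
= 471×472
= 222312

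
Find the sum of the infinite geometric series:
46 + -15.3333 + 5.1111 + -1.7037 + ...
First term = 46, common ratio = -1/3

For |r| < 1, S = a / (1 - r)
S = 46 / (1 - (-1/3))
S = 46 / (4/3)
S = 69/2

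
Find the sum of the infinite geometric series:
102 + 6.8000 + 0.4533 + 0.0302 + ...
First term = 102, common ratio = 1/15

For |r| < 1, S = a / (1 - r)
S = 102 / (1 - (1/15))
S = 102 / (14/15)
S = 765/7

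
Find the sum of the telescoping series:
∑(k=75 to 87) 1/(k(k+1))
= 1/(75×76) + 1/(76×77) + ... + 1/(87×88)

Partial fractions: 1/(k(k+1)) = 1/k - 1/(k+1)
The series telescopes:
= (1/75 - 1/76) + (1/76 - 1/77) + ... + (1/87 - 1/88)
= 1/75 - 1/88
= 13/6600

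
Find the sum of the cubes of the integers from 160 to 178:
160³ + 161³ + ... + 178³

Use ∑_{k=1}^{n} k³ = [n(n+1)/2]², then subtract the first 159 terms.
∑_{k=1}^{178} k³ = [178×179/2]² = 15931² = 253796761
∑_{k=1}^{159} k³ = [159×160/2]² = 12720² = 161798400
∑_{k=160}^{178} k³ = 253796761 - 161798400 = 91998361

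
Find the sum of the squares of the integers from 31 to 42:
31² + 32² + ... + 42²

Use ∑_{k=1}^{n} k² = n(n+1)(2n+1)/6, then subtract the first 30 terms.
∑_{k=1}^{42} k² = 42×43×85/6 = 25585
∑_{k=1}^{30} k² = 30×31×61/6 = 9455
∑_{k=31}^{42} k² = 25585 - 9455 = 16130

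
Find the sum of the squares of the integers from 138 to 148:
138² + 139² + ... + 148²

Use ∑_{k=1}^{n} k² = n(n+1)(2n+1)/6, then subtract the first 137 terms.
∑_{k=1}^{148} k² = 148×149×297/6 = 1091574
∑_{k=1}^{137} k² = 137×138×275/6 = 866525
∑_{k=138}^{148} k² = 1091574 - 866525 = 225049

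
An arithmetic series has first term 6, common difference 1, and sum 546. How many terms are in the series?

Using S = n/2 × [2a + (n-1)d]
546 = n/2 × [2(6) + (n-1)(1)]
546 = n/2 × [12 + 1n - 1]
1092 = n × [11 + 1n]
1n² + (11)n - 1092 = 0
Discriminant: Δ = (11)² - 4(1)(-1092) = 121 + 4368 = 4489
√Δ = 67
n = [-(11) + √Δ] / (2·1) = (-11 + 67) / 2 = 56 / 2 = 28
(The negative root is discarded since n must be a positive integer.)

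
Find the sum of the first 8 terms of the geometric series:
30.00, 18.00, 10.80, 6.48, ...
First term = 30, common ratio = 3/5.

Sₙ = a(1 - rⁿ) / (1 - r)
S_8 = 30(1 - (3/5)^8) / (1 - (3/5))
S_8 = 30(1 - (6561/390625)) / (2/5)
S_8 = 1152192/15625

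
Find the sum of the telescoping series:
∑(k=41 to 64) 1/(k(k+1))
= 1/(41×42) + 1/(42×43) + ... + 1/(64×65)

Partial fractions: 1/(k(k+1)) = 1/k - 1/(k+1)
The series telescopes:
= (1/41 - 1/42) + (1/42 - 1/43) + ... + (1/64 - 1/65)
= 1/41 - 1/65
= 24/2665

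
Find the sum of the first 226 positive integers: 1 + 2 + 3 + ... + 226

Formula: ∑k = n(n+1)/2
= 226×227/2
= 51302/2
= 25651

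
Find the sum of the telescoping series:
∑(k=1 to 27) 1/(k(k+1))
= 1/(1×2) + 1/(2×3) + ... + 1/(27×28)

Partial fractions: 1/(k(k+1)) = 1/k - 1/(k+1)
The series telescopes:
= (1/1 - 1/2) + (1/2 - 1/3) + ... + (1/27 - 1/28)
= 1/1 - 1/28
= 27/28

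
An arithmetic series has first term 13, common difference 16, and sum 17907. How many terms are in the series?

Using S = n/2 × [2a + (n-1)d]
17907 = n/2 × [2(13) + (n-1)(16)]
17907 = n/2 × [26 + 16n - 16]
35814 = n × [10 + 16n]
16n² + (10)n - 35814 = 0
Discriminant: Δ = (10)² - 4(16)(-35814) = 100 + 2292096 = 2292196
√Δ = 1514
n = [-(10) + √Δ] / (2·16) = (-10 + 1514) / 32 = 1504 / 32 = 47
(The negative root is discarded since n must be a positive integer.)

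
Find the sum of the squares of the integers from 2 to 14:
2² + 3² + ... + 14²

Use ∑_{k=1}^{n} k² = n(n+1)(2n+1)/6, then subtract the first 1 terms.
∑_{k=1}^{14} k² = 14×15×29/6 = 1015
∑_{k=1}^{1} k² = 1×2×3/6 = 1
∑_{k=2}^{14} k² = 1015 - 1 = 1014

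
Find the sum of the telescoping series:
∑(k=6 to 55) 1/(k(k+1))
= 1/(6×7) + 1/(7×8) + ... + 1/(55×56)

Partial fractions: 1/(k(k+1)) = 1/k - 1/(k+1)
The series telescopes:
= (1/6 - 1/7) + (1/7 - 1/8) + ... + (1/55 - 1/56)
= 1/6 - 1/56
= 25/168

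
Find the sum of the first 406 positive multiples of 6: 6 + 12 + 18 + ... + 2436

Factor out 6: = 6(1 + 2 + ... + 406) = 6 × n(n+1)/2
= 6 × 406×407/2
= 6 × 82621
= 495726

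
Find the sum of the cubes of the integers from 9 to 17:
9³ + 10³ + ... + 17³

Use ∑_{k=1}^{n} k³ = [n(n+1)/2]², then subtract the first 8 terms.
∑_{k=1}^{17} k³ = [17×18/2]² = 153² = 23409
∑_{k=1}^{8} k³ = [8×9/2]² = 36² = 1296
∑_{k=9}^{17} k³ = 23409 - 1296 = 22113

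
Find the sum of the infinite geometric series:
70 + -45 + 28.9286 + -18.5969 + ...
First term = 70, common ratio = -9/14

For |r| < 1, S = a / (1 - r)
S = 70 / (1 - (-9/14))
S = 70 / (23/14)
S = 980/23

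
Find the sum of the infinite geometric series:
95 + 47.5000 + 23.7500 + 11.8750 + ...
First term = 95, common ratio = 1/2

For |r| < 1, S = a / (1 - r)
S = 95 / (1 - (1/2))
S = 95 / (1/2)
S = 190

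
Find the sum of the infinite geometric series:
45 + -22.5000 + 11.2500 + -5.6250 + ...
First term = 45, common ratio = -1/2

For |r| < 1, S = a / (1 - r)
S = 45 / (1 - (-1/2))
S = 45 / (3/2)
S = 30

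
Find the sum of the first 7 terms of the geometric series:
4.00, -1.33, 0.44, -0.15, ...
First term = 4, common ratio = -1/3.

Sₙ = a(1 - rⁿ) / (1 - r)
S_7 = 4(1 - (-1/3)^7) / (1 - (-1/3))
S_7 = 4(1 - (-1/2187)) / (4/3)
S_7 = 2188/729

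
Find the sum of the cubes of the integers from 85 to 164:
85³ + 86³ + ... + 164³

Use ∑_{k=1}^{n} k³ = [n(n+1)/2]², then subtract the first 84 terms.
∑_{k=1}^{164} k³ = [164×165/2]² = 13530² = 183060900
∑_{k=1}^{84} k³ = [84×85/2]² = 3570² = 12744900
∑_{k=85}^{164} k³ = 183060900 - 12744900 = 170316000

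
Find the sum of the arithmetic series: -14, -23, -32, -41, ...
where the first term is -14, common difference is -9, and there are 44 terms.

Sₙ = n/2 × (first + last)
Last term = a + (n-1)d = -14 + (44-1)×(-9) = -401
S_44 = 44/2 × (-14 + (-401))
S_44 = 44/2 × (-415) = -9130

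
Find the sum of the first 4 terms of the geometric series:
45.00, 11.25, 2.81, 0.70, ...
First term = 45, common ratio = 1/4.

Sₙ = a(1 - rⁿ) / (1 - r)
S_4 = 45(1 - (1/4)^4) / (1 - (1/4))
S_4 = 45(1 - (1/256)) / (3/4)
S_4 = 3825/64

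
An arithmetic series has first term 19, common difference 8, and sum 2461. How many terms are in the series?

Using S = n/2 × [2a + (n-1)d]
2461 = n/2 × [2(19) + (n-1)(8)]
2461 = n/2 × [38 + 8n - 8]
4922 = n × [30 + 8n]
8n² + (30)n - 4922 = 0
Discriminant: Δ = (30)² - 4(8)(-4922) = 900 + 157504 = 158404
√Δ = 398
n = [-(30) + √Δ] / (2·8) = (-30 + 398) / 16 = 368 / 16 = 23
(The negative root is discarded since n must be a positive integer.)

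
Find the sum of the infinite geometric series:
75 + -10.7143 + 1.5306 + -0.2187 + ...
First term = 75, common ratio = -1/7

For |r| < 1, S = a / (1 - r)
S = 75 / (1 - (-1/7))
S = 75 / (8/7)
S = 525/8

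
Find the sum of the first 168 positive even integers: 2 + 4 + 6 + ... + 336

Sum of first n even numbers = n(n+1)
= 168×169
= 28392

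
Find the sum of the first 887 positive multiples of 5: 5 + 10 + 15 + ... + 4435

Factor out 5: = 5(1 + 2 + ... + 887) = 5 × n(n+1)/2
= 5 × 887×888/2
= 5 × 393828
= 1969140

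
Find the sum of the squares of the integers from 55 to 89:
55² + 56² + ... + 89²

Use ∑_{k=1}^{n} k² = n(n+1)(2n+1)/6, then subtract the first 54 terms.
∑_{k=1}^{89} k² = 89×90×179/6 = 238965
∑_{k=1}^{54} k² = 54×55×109/6 = 53955
∑_{k=55}^{89} k² = 238965 - 53955 = 185010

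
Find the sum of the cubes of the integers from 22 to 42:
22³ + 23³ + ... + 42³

Use ∑_{k=1}^{n} k³ = [n(n+1)/2]², then subtract the first 21 terms.
∑_{k=1}^{42} k³ = [42×43/2]² = 903² = 815409
∑_{k=1}^{21} k³ = [21×22/2]² = 231² = 53361
∑_{k=22}^{42} k³ = 815409 - 53361 = 762048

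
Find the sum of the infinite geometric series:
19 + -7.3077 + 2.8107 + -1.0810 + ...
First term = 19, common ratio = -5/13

For |r| < 1, S = a / (1 - r)
S = 19 / (1 - (-5/13))
S = 19 / (18/13)
S = 247/18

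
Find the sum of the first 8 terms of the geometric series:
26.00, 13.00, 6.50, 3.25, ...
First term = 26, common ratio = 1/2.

Sₙ = a(1 - rⁿ) / (1 - r)
S_8 = 26(1 - (1/2)^8) / (1 - (1/2))
S_8 = 26(1 - (1/256)) / (1/2)
S_8 = 3315/64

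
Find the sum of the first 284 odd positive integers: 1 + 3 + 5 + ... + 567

Sum of first n odd numbers = n²
= 284²
= 80656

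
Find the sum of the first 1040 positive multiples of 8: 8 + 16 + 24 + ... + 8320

Factor out 8: = 8(1 + 2 + ... + 1040) = 8 × n(n+1)/2
= 8 × 1040×1041/2
= 8 × 541320
= 4330560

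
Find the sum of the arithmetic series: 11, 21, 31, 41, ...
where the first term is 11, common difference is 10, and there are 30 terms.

Sₙ = n/2 × (first + last)
Last term = a + (n-1)d = 11 + (30-1)×10 = 301
S_30 = 30/2 × (11 + 301)
S_30 = 30/2 × 312 = 4680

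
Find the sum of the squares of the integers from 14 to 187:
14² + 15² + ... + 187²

Use ∑_{k=1}^{n} k² = n(n+1)(2n+1)/6, then subtract the first 13 terms.
∑_{k=1}^{187} k² = 187×188×375/6 = 2197250
∑_{k=1}^{13} k² = 13×14×27/6 = 819
∑_{k=14}^{187} k² = 2197250 - 819 = 2196431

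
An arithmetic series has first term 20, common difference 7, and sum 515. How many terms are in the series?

Using S = n/2 × [2a + (n-1)d]
515 = n/2 × [2(20) + (n-1)(7)]
515 = n/2 × [40 + 7n - 7]
1030 = n × [33 + 7n]
7n² + (33)n - 1030 = 0
Discriminant: Δ = (33)² - 4(7)(-1030) = 1089 + 28840 = 29929
√Δ = 173
n = [-(33) + √Δ] / (2·7) = (-33 + 173) / 14 = 140 / 14 = 10
(The negative root is discarded since n must be a positive integer.)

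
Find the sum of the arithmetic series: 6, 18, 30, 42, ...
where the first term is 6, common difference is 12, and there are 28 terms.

Sₙ = n/2 × (first + last)
Last term = a + (n-1)d = 6 + (28-1)×12 = 330
S_28 = 28/2 × (6 + 330)
S_28 = 28/2 × 336 = 4704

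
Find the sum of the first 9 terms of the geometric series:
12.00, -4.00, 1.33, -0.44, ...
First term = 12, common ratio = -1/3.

Sₙ = a(1 - rⁿ) / (1 - r)
S_9 = 12(1 - (-1/3)^9) / (1 - (-1/3))
S_9 = 12(1 - (-1/19683)) / (4/3)
S_9 = 19684/2187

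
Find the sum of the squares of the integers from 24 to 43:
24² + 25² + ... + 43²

Use ∑_{k=1}^{n} k² = n(n+1)(2n+1)/6, then subtract the first 23 terms.
∑_{k=1}^{43} k² = 43×44×87/6 = 27434
∑_{k=1}^{23} k² = 23×24×47/6 = 4324
∑_{k=24}^{43} k² = 27434 - 4324 = 23110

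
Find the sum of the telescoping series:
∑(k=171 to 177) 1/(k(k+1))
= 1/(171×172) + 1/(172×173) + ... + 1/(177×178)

Partial fractions: 1/(k(k+1)) = 1/k - 1/(k+1)
The series telescopes:
= (1/171 - 1/172) + (1/172 - 1/173) + ... + (1/177 - 1/178)
= 1/171 - 1/178
= 7/30438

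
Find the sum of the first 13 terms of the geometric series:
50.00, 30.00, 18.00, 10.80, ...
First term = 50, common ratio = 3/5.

Sₙ = a(1 - rⁿ) / (1 - r)
S_13 = 50(1 - (3/5)^13) / (1 - (3/5))
S_13 = 50(1 - (1594323/1220703125)) / (2/5)
S_13 = 1219108802/9765625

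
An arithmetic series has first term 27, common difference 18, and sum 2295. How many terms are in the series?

Using S = n/2 × [2a + (n-1)d]
2295 = n/2 × [2(27) + (n-1)(18)]
2295 = n/2 × [54 + 18n - 18]
4590 = n × [36 + 18n]
18n² + (36)n - 4590 = 0
Discriminant: Δ = (36)² - 4(18)(-4590) = 1296 + 330480 = 331776
√Δ = 576
n = [-(36) + √Δ] / (2·18) = (-36 + 576) / 36 = 540 / 36 = 15
(The negative root is discarded since n must be a positive integer.)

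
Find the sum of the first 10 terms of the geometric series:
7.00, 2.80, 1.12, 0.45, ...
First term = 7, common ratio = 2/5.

Sₙ = a(1 - rⁿ) / (1 - r)
S_10 = 7(1 - (2/5)^10) / (1 - (2/5))
S_10 = 7(1 - (1024/9765625)) / (3/5)
S_10 = 22784069/1953125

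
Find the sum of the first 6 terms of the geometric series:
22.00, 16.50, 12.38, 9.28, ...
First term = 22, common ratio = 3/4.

Sₙ = a(1 - rⁿ) / (1 - r)
S_6 = 22(1 - (3/4)^6) / (1 - (3/4))
S_6 = 22(1 - (729/4096)) / (1/4)
S_6 = 37037/512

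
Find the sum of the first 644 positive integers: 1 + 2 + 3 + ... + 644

Formula: ∑k = n(n+1)/2
= 644×645/2
= 415380/2
= 207690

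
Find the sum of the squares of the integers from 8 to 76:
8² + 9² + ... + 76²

Use ∑_{k=1}^{n} k² = n(n+1)(2n+1)/6, then subtract the first 7 terms.
∑_{k=1}^{76} k² = 76×77×153/6 = 149226
∑_{k=1}^{7} k² = 7×8×15/6 = 140
∑_{k=8}^{76} k² = 149226 - 140 = 149086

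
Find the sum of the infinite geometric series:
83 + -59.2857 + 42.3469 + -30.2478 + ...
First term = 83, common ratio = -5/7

For |r| < 1, S = a / (1 - r)
S = 83 / (1 - (-5/7))
S = 83 / (12/7)
S = 581/12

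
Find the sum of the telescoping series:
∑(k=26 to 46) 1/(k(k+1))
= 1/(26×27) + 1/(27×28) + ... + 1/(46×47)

Partial fractions: 1/(k(k+1)) = 1/k - 1/(k+1)
The series telescopes:
= (1/26 - 1/27) + (1/27 - 1/28) + ... + (1/46 - 1/47)
= 1/26 - 1/47
= 21/1222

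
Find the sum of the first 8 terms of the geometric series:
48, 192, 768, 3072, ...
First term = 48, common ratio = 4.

Sₙ = a(1 - rⁿ) / (1 - r)
S_8 = 48(1 - 4^8) / (1 - 4)
S_8 = 48(1 - 65536) / (-3)
S_8 = 1048560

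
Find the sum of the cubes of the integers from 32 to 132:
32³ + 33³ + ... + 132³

Use ∑_{k=1}^{n} k³ = [n(n+1)/2]², then subtract the first 31 terms.
∑_{k=1}^{132} k³ = [132×133/2]² = 8778² = 77053284
∑_{k=1}^{31} k³ = [31×32/2]² = 496² = 246016
∑_{k=32}^{132} k³ = 77053284 - 246016 = 76807268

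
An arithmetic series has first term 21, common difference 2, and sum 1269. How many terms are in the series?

Using S = n/2 × [2a + (n-1)d]
1269 = n/2 × [2(21) + (n-1)(2)]
1269 = n/2 × [42 + 2n - 2]
2538 = n × [40 + 2n]
2n² + (40)n - 2538 = 0
Discriminant: Δ = (40)² - 4(2)(-2538) = 1600 + 20304 = 21904
√Δ = 148
n = [-(40) + √Δ] / (2·2) = (-40 + 148) / 4 = 108 / 4 = 27
(The negative root is discarded since n must be a positive integer.)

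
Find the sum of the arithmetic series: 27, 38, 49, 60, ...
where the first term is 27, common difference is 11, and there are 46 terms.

Sₙ = n/2 × (first + last)
Last term = a + (n-1)d = 27 + (46-1)×11 = 522
S_46 = 46/2 × (27 + 522)
S_46 = 46/2 × 549 = 12627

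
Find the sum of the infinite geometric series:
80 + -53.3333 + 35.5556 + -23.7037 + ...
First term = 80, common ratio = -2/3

For |r| < 1, S = a / (1 - r)
S = 80 / (1 - (-2/3))
S = 80 / (5/3)
S = 48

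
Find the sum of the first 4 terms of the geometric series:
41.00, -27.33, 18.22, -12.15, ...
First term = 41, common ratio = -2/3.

Sₙ = a(1 - rⁿ) / (1 - r)
S_4 = 41(1 - (-2/3)^4) / (1 - (-2/3))
S_4 = 41(1 - (16/81)) / (5/3)
S_4 = 533/27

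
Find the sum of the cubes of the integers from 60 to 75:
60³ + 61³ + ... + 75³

Use ∑_{k=1}^{n} k³ = [n(n+1)/2]², then subtract the first 59 terms.
∑_{k=1}^{75} k³ = [75×76/2]² = 2850² = 8122500
∑_{k=1}^{59} k³ = [59×60/2]² = 1770² = 3132900
∑_{k=60}^{75} k³ = 8122500 - 3132900 = 4989600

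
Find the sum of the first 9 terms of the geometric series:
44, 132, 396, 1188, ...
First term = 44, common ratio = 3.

Sₙ = a(1 - rⁿ) / (1 - r)
S_9 = 44(1 - 3^9) / (1 - 3)
S_9 = 44(1 - 19683) / (-2)
S_9 = 433004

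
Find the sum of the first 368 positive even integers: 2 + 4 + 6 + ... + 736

Sum of first n even numbers = n(n+1)
= 368×369
= 135792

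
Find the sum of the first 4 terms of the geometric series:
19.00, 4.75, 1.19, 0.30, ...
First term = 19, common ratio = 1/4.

Sₙ = a(1 - rⁿ) / (1 - r)
S_4 = 19(1 - (1/4)^4) / (1 - (1/4))
S_4 = 19(1 - (1/256)) / (3/4)
S_4 = 1615/64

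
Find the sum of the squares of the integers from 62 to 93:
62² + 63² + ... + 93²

Use ∑_{k=1}^{n} k² = n(n+1)(2n+1)/6, then subtract the first 61 terms.
∑_{k=1}^{93} k² = 93×94×187/6 = 272459
∑_{k=1}^{61} k² = 61×62×123/6 = 77531
∑_{k=62}^{93} k² = 272459 - 77531 = 194928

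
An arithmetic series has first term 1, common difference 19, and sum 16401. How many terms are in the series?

Using S = n/2 × [2a + (n-1)d]
16401 = n/2 × [2(1) + (n-1)(19)]
16401 = n/2 × [2 + 19n - 19]
32802 = n × [-17 + 19n]
19n² + (-17)n - 32802 = 0
Discriminant: Δ = (-17)² - 4(19)(-32802) = 289 + 2492952 = 2493241
√Δ = 1579
n = [-(-17) + √Δ] / (2·19) = (17 + 1579) / 38 = 1596 / 38 = 42
(The negative root is discarded since n must be a positive integer.)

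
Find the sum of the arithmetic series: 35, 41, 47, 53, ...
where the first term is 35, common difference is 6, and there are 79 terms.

Sₙ = n/2 × (first + last)
Last term = a + (n-1)d = 35 + (79-1)×6 = 503
S_79 = 79/2 × (35 + 503)
S_79 = 79/2 × 538 = 21251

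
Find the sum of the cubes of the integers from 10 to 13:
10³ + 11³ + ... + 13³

Use ∑_{k=1}^{n} k³ = [n(n+1)/2]², then subtract the first 9 terms.
∑_{k=1}^{13} k³ = [13×14/2]² = 91² = 8281
∑_{k=1}^{9} k³ = [9×10/2]² = 45² = 2025
∑_{k=10}^{13} k³ = 8281 - 2025 = 6256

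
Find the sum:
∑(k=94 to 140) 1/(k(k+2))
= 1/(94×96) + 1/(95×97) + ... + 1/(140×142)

Partial fractions: 1/(k(k+2)) = (1/2)[1/k - 1/(k+2)]
Telescoping leaves the first two and last two terms:
= (1/2)[1/94 + 1/95 - 1/141 - 1/142]
= 3343/951045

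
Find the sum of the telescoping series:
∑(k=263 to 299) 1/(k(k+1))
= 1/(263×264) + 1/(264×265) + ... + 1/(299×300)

Partial fractions: 1/(k(k+1)) = 1/k - 1/(k+1)
The series telescopes:
= (1/263 - 1/264) + (1/264 - 1/265) + ... + (1/299 - 1/300)
= 1/263 - 1/300
= 37/78900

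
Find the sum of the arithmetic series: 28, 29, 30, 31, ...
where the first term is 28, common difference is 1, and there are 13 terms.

Sₙ = n/2 × (first + last)
Last term = a + (n-1)d = 28 + (13-1)×1 = 40
S_13 = 13/2 × (28 + 40)
S_13 = 13/2 × 68 = 442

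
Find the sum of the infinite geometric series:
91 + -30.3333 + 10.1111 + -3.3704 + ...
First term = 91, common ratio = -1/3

For |r| < 1, S = a / (1 - r)
S = 91 / (1 - (-1/3))
S = 91 / (4/3)
S = 273/4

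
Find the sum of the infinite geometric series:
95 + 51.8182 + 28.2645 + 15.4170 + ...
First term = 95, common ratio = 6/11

For |r| < 1, S = a / (1 - r)
S = 95 / (1 - (6/11))
S = 95 / (5/11)
S = 209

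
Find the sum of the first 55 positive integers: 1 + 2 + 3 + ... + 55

Formula: ∑k = n(n+1)/2
= 55×56/2
= 3080/2
= 1540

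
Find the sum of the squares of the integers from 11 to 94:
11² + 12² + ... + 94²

Use ∑_{k=1}^{n} k² = n(n+1)(2n+1)/6, then subtract the first 10 terms.
∑_{k=1}^{94} k² = 94×95×189/6 = 281295
∑_{k=1}^{10} k² = 10×11×21/6 = 385
∑_{k=11}^{94} k² = 281295 - 385 = 280910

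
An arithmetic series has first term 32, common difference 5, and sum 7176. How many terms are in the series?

Using S = n/2 × [2a + (n-1)d]
7176 = n/2 × [2(32) + (n-1)(5)]
7176 = n/2 × [64 + 5n - 5]
14352 = n × [59 + 5n]
5n² + (59)n - 14352 = 0
Discriminant: Δ = (59)² - 4(5)(-14352) = 3481 + 287040 = 290521
√Δ = 539
n = [-(59) + √Δ] / (2·5) = (-59 + 539) / 10 = 480 / 10 = 48
(The negative root is discarded since n must be a positive integer.)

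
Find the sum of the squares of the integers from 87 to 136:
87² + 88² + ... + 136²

Use ∑_{k=1}^{n} k² = n(n+1)(2n+1)/6, then subtract the first 86 terms.
∑_{k=1}^{136} k² = 136×137×273/6 = 847756
∑_{k=1}^{86} k² = 86×87×173/6 = 215731
∑_{k=87}^{136} k² = 847756 - 215731 = 632025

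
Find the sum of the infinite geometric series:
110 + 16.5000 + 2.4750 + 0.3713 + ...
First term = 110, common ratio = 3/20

For |r| < 1, S = a / (1 - r)
S = 110 / (1 - (3/20))
S = 110 / (17/20)
S = 2200/17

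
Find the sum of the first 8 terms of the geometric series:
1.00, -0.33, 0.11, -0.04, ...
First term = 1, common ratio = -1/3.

Sₙ = a(1 - rⁿ) / (1 - r)
S_8 = 1(1 - (-1/3)^8) / (1 - (-1/3))
S_8 = 1(1 - (1/6561)) / (4/3)
S_8 = 1640/2187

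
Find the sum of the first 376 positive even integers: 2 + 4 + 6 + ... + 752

Sum of first n even numbers = n(n+1)
= 376×377
= 141752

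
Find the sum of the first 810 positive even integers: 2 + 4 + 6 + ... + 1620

Sum of first n even numbers = n(n+1)
= 810×811
= 656910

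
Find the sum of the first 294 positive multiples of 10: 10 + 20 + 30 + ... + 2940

Factor out 10: = 10(1 + 2 + ... + 294) = 10 × n(n+1)/2
= 10 × 294×295/2
= 10 × 43365
= 433650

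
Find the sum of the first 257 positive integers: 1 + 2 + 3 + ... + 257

Formula: ∑k = n(n+1)/2
= 257×258/2
= 66306/2
= 33153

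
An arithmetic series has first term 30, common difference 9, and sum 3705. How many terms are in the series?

Using S = n/2 × [2a + (n-1)d]
3705 = n/2 × [2(30) + (n-1)(9)]
3705 = n/2 × [60 + 9n - 9]
7410 = n × [51 + 9n]
9n² + (51)n - 7410 = 0
Discriminant: Δ = (51)² - 4(9)(-7410) = 2601 + 266760 = 269361
√Δ = 519
n = [-(51) + √Δ] / (2·9) = (-51 + 519) / 18 = 468 / 18 = 26
(The negative root is discarded since n must be a positive integer.)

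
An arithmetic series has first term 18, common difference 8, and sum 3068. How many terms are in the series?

Using S = n/2 × [2a + (n-1)d]
3068 = n/2 × [2(18) + (n-1)(8)]
3068 = n/2 × [36 + 8n - 8]
6136 = n × [28 + 8n]
8n² + (28)n - 6136 = 0
Discriminant: Δ = (28)² - 4(8)(-6136) = 784 + 196352 = 197136
√Δ = 444
n = [-(28) + √Δ] / (2·8) = (-28 + 444) / 16 = 416 / 16 = 26
(The negative root is discarded since n must be a positive integer.)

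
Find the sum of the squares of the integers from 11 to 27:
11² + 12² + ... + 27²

Use ∑_{k=1}^{n} k² = n(n+1)(2n+1)/6, then subtract the first 10 terms.
∑_{k=1}^{27} k² = 27×28×55/6 = 6930
∑_{k=1}^{10} k² = 10×11×21/6 = 385
∑_{k=11}^{27} k² = 6930 - 385 = 6545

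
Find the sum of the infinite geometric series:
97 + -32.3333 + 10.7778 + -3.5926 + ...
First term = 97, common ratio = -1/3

For |r| < 1, S = a / (1 - r)
S = 97 / (1 - (-1/3))
S = 97 / (4/3)
S = 291/4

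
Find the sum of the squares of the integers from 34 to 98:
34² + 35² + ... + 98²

Use ∑_{k=1}^{n} k² = n(n+1)(2n+1)/6, then subtract the first 33 terms.
∑_{k=1}^{98} k² = 98×99×197/6 = 318549
∑_{k=1}^{33} k² = 33×34×67/6 = 12529
∑_{k=34}^{98} k² = 318549 - 12529 = 306020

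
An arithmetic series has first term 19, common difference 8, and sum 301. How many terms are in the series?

Using S = n/2 × [2a + (n-1)d]
301 = n/2 × [2(19) + (n-1)(8)]
301 = n/2 × [38 + 8n - 8]
602 = n × [30 + 8n]
8n² + (30)n - 602 = 0
Discriminant: Δ = (30)² - 4(8)(-602) = 900 + 19264 = 20164
√Δ = 142
n = [-(30) + √Δ] / (2·8) = (-30 + 142) / 16 = 112 / 16 = 7
(The negative root is discarded since n must be a positive integer.)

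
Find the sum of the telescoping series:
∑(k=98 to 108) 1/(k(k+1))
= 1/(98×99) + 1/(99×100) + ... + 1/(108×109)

Partial fractions: 1/(k(k+1)) = 1/k - 1/(k+1)
The series telescopes:
= (1/98 - 1/99) + (1/99 - 1/100) + ... + (1/108 - 1/109)
= 1/98 - 1/109
= 11/10682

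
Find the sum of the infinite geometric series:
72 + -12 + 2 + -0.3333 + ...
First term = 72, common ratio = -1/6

For |r| < 1, S = a / (1 - r)
S = 72 / (1 - (-1/6))
S = 72 / (7/6)
S = 432/7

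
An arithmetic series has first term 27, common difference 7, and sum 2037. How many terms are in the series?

Using S = n/2 × [2a + (n-1)d]
2037 = n/2 × [2(27) + (n-1)(7)]
2037 = n/2 × [54 + 7n - 7]
4074 = n × [47 + 7n]
7n² + (47)n - 4074 = 0
Discriminant: Δ = (47)² - 4(7)(-4074) = 2209 + 114072 = 116281
√Δ = 341
n = [-(47) + √Δ] / (2·7) = (-47 + 341) / 14 = 294 / 14 = 21
(The negative root is discarded since n must be a positive integer.)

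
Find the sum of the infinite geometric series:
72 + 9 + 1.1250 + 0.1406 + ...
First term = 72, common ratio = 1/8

For |r| < 1, S = a / (1 - r)
S = 72 / (1 - (1/8))
S = 72 / (7/8)
S = 576/7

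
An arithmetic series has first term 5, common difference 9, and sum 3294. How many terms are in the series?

Using S = n/2 × [2a + (n-1)d]
3294 = n/2 × [2(5) + (n-1)(9)]
3294 = n/2 × [10 + 9n - 9]
6588 = n × [1 + 9n]
9n² + (1)n - 6588 = 0
Discriminant: Δ = (1)² - 4(9)(-6588) = 1 + 237168 = 237169
√Δ = 487
n = [-(1) + √Δ] / (2·9) = (-1 + 487) / 18 = 486 / 18 = 27
(The negative root is discarded since n must be a positive integer.)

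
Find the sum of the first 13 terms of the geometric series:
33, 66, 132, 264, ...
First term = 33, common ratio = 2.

Sₙ = a(1 - rⁿ) / (1 - r)
S_13 = 33(1 - 2^13) / (1 - 2)
S_13 = 33(1 - 8192) / (-1)
S_13 = 270303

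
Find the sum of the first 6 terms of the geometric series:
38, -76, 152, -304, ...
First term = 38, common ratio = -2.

Sₙ = a(1 - rⁿ) / (1 - r)
S_6 = 38(1 - (-2)^6) / (1 - (-2))
S_6 = 38(1 - 64) / (3)
S_6 = -798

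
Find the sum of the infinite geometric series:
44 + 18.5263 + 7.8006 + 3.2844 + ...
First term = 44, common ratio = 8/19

For |r| < 1, S = a / (1 - r)
S = 44 / (1 - (8/19))
S = 44 / (11/19)
S = 76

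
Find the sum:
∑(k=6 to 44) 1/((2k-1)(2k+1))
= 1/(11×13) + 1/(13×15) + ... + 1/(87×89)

Partial fractions: 1/((2k-1)(2k+1)) = (1/2)[1/(2k-1) - 1/(2k+1)]
The series telescopes:
= (1/2)[1/11 - 1/89]
= 39/979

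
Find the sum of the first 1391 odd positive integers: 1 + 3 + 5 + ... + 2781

Sum of first n odd numbers = n²
= 1391²
= 1934881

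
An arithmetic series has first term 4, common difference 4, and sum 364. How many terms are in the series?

Using S = n/2 × [2a + (n-1)d]
364 = n/2 × [2(4) + (n-1)(4)]
364 = n/2 × [8 + 4n - 4]
728 = n × [4 + 4n]
4n² + (4)n - 728 = 0
Discriminant: Δ = (4)² - 4(4)(-728) = 16 + 11648 = 11664
√Δ = 108
n = [-(4) + √Δ] / (2·4) = (-4 + 108) / 8 = 104 / 8 = 13
(The negative root is discarded since n must be a positive integer.)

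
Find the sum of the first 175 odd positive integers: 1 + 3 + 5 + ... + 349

Sum of first n odd numbers = n²
= 175²
= 30625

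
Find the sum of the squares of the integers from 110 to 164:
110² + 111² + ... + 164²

Use ∑_{k=1}^{n} k² = n(n+1)(2n+1)/6, then subtract the first 109 terms.
∑_{k=1}^{164} k² = 164×165×329/6 = 1483790
∑_{k=1}^{109} k² = 109×110×219/6 = 437635
∑_{k=110}^{164} k² = 1483790 - 437635 = 1046155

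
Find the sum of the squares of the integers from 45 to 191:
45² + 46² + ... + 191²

Use ∑_{k=1}^{n} k² = n(n+1)(2n+1)/6, then subtract the first 44 terms.
∑_{k=1}^{191} k² = 191×192×383/6 = 2340896
∑_{k=1}^{44} k² = 44×45×89/6 = 29370
∑_{k=45}^{191} k² = 2340896 - 29370 = 2311526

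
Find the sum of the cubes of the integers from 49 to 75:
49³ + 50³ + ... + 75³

Use ∑_{k=1}^{n} k³ = [n(n+1)/2]², then subtract the first 48 terms.
∑_{k=1}^{75} k³ = [75×76/2]² = 2850² = 8122500
∑_{k=1}^{48} k³ = [48×49/2]² = 1176² = 1382976
∑_{k=49}^{75} k³ = 8122500 - 1382976 = 6739524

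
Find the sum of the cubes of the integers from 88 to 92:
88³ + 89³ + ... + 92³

Use ∑_{k=1}^{n} k³ = [n(n+1)/2]², then subtract the first 87 terms.
∑_{k=1}^{92} k³ = [92×93/2]² = 4278² = 18301284
∑_{k=1}^{87} k³ = [87×88/2]² = 3828² = 14653584
∑_{k=88}^{92} k³ = 18301284 - 14653584 = 3647700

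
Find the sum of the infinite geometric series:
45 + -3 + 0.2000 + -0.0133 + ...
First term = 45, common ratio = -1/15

For |r| < 1, S = a / (1 - r)
S = 45 / (1 - (-1/15))
S = 45 / (16/15)
S = 675/16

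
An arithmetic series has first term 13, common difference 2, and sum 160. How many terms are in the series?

Using S = n/2 × [2a + (n-1)d]
160 = n/2 × [2(13) + (n-1)(2)]
160 = n/2 × [26 + 2n - 2]
320 = n × [24 + 2n]
2n² + (24)n - 320 = 0
Discriminant: Δ = (24)² - 4(2)(-320) = 576 + 2560 = 3136
√Δ = 56
n = [-(24) + √Δ] / (2·2) = (-24 + 56) / 4 = 32 / 4 = 8
(The negative root is discarded since n must be a positive integer.)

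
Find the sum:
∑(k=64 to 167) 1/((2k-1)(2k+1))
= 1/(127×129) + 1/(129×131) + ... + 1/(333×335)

Partial fractions: 1/((2k-1)(2k+1)) = (1/2)[1/(2k-1) - 1/(2k+1)]
The series telescopes:
= (1/2)[1/127 - 1/335]
= 104/42545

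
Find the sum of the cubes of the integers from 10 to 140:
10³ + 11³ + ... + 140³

Use ∑_{k=1}^{n} k³ = [n(n+1)/2]², then subtract the first 9 terms.
∑_{k=1}^{140} k³ = [140×141/2]² = 9870² = 97416900
∑_{k=1}^{9} k³ = [9×10/2]² = 45² = 2025
∑_{k=10}^{140} k³ = 97416900 - 2025 = 97414875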